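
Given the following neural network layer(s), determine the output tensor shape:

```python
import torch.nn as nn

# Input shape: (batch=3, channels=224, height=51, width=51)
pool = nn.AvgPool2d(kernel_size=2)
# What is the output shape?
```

Input: (3, 224, 51, 51) -> Output: (3, 224, 25, 25)

Answer: (3, 224, 25, 25)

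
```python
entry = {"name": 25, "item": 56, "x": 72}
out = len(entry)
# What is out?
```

Trace:
`entry = {"name": 25, "item": 56, "x": 72}` → entry = {'name': 25, 'item': 56, 'x': 72}
`out = len(entry)` → out = 3
So out = 3

Answer: 3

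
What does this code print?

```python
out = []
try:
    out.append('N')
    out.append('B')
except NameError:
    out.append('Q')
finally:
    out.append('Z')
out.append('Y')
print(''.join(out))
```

Execution trace: 'N' (try body) → 'B' (try body, no exception) → 'Z' (finally) → 'Y' (after the try/except). Output: NBZY

Answer: NBZY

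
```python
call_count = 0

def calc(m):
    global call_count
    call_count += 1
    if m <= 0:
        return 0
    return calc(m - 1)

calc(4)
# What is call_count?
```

Linear recursion stepping by 1: 5 calls from m=4 down to ≤0.

Answer: 5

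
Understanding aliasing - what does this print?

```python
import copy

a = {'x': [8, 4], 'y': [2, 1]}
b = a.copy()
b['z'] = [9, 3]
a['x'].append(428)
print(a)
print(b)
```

Key concept: shallow copy of dict with mutable values.
Step by step:
`a = {'x': [8, 4], 'y': [2, 1]}` → a = {'x': [8, 4], 'y': [2, 1]}
`b = a.copy()` → b = {'x': [8, 4], 'y': [2, 1]}
`b['z'] = [9, 3]` → b = {'x': [8, 4], 'y': [2, 1], 'z': [9, 3]}
`a['x'].append(428)` → a = {'x': [8, 4, 428], 'y': [2, 1]}; b = {'x': [8, 4, 428], 'y': [2, 1], 'z': [9, 3]}
`print(a)` → prints {'x': [8, 4, 428], 'y': [2, 1]}
`print(b)` → prints {'x': [8, 4, 428], 'y': [2, 1], 'z': [9, 3]}

Answer:
{'x': [8, 4, 428], 'y': [2, 1]}
{'x': [8, 4, 428], 'y': [2, 1], 'z': [9, 3]}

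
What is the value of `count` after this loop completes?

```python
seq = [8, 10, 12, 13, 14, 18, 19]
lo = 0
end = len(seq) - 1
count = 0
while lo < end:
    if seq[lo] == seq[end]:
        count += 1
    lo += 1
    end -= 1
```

Count matching pairs from ends
`count` takes the values: 0

Answer: 0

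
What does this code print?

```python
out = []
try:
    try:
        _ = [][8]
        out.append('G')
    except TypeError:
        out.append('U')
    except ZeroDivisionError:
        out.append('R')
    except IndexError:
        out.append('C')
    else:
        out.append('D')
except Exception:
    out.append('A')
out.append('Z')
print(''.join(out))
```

Execution trace: 'C' (inner except IndexError) → 'Z' (after the try/except). Output: CZ

Answer: CZ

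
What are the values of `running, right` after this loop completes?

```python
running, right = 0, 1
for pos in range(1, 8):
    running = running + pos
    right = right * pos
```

Sum and factorial of 1 to 7
`running, right` takes the values: (0, 1) → (1, 1) → (3, 1) → (3, 2) → (6, 2) → (6, 6) → (10, 6) → (10, 24) → (15, 24) → (15, 120) → (21, 120) → (21, 720) → (28, 720) → (28, 5040)

Answer: 28, 5040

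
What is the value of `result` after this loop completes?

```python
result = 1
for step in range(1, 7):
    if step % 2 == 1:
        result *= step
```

Product of odd numbers 1 to 6
`result` takes the values: 1 → 3 → 15

Answer: 15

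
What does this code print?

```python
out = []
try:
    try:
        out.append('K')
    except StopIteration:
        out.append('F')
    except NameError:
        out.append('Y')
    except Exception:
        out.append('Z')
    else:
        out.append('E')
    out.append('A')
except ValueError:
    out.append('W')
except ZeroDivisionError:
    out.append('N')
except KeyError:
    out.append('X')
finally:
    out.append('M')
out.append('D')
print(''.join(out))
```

Execution trace: 'K' (inner try body, no exception) → 'E' (inner else) → 'A' (try body, no exception) → 'M' (finally) → 'D' (after the try/except). Output: KEAMD

Answer: KEAMD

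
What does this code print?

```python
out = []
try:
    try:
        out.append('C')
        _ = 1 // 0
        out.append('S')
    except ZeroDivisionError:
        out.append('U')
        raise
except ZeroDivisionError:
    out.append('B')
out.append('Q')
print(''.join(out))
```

Execution trace: 'C' (inner try body) → 'U' (inner except ZeroDivisionError) → 'B' (outer except ZeroDivisionError) → 'Q' (after the try/except). Output: CUBQ

Answer: CUBQ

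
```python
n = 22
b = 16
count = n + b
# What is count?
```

Trace:
`n = 22` → n = 22
`b = 16` → b = 16
`count = n + b` → count = 38
So count = 38

Answer: 38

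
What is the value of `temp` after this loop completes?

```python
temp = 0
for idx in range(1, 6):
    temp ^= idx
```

XOR of 1 to 5
`temp` takes the values: 0 → 1 → 3 → 0 → 4 → 1

Answer: 1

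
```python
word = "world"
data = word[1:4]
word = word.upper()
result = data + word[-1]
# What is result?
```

Trace:
`word = "world"` → word = 'world'
`data = word[1:4]` → data = 'orl'
`word = word.upper()` → word = 'WORLD'
`result = data + word[-1]` → result = 'orlD'
So result = 'orlD'

Answer: 'orlD'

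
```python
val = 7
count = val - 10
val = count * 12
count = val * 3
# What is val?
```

Trace:
`val = 7` → val = 7
`count = val - 10` → count = -3
`val = count * 12` → val = -36
`count = val * 3` → count = -108
So val = -36

Answer: -36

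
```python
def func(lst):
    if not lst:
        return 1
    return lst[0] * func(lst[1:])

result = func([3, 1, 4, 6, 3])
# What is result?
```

Product over [3, 1, 4, 6, 3] = 3 * 1 * 4 * 6 * 3 = 216

Answer: 216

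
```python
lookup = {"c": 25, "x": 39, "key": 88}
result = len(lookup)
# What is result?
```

Trace:
`lookup = {"c": 25, "x": 39, "key": 88}` → lookup = {'c': 25, 'x': 39, 'key': 88}
`result = len(lookup)` → result = 3
So result = 3

Answer: 3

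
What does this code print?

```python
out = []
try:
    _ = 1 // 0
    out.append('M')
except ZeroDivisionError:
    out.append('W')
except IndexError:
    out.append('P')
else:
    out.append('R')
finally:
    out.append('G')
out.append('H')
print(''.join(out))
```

Execution trace: 'W' (except ZeroDivisionError) → 'G' (finally) → 'H' (after the try/except). Output: WGH

Answer: WGH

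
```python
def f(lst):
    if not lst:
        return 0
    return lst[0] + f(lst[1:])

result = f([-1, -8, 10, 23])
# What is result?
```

(-1) + (-8) + 10 + 23 + 0 = 24

Answer: 24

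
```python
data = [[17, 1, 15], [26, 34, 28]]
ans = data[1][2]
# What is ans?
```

Trace:
`data = [[17, 1, 15], [26, 34, 28]]` → data = [[17, 1, 15], [26, 34, 28]]
`ans = data[1][2]` → ans = 28
So ans = 28

Answer: 28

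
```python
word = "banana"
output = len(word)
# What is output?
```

Trace:
`word = "banana"` → word = 'banana'
`output = len(word)` → output = 6
So output = 6

Answer: 6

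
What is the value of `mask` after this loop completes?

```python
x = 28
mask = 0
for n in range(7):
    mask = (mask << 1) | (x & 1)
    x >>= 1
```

Reverse lowest 7 bits of 28
`mask` takes the values: 0 → 1 → 3 → 7 → 14 → 28

Answer: 28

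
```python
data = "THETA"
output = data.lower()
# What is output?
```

Trace:
`data = "THETA"` → data = 'THETA'
`output = data.lower()` → output = 'theta'
So output = 'theta'

Answer: 'theta'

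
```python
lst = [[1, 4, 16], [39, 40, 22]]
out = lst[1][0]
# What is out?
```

Trace:
`lst = [[1, 4, 16], [39, 40, 22]]` → lst = [[1, 4, 16], [39, 40, 22]]
`out = lst[1][0]` → out = 39
So out = 39

Answer: 39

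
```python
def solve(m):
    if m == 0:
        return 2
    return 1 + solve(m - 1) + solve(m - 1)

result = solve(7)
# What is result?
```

solve(m) = 1 + 2·solve(m-1), solve(0)=2. Closed form: (2+1)·2^7 - 1 = 383.

Answer: 383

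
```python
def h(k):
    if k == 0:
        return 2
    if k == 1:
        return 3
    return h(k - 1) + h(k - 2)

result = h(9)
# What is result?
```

Build up from base cases: h(0)=2, h(1)=3, h(2)=5, h(3)=8, h(4)=13, h(5)=21, h(6)=34, ..., h(9)=144

Answer: 144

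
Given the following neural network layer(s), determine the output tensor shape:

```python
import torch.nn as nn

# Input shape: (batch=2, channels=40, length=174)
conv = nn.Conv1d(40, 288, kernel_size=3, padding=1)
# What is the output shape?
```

Input: (2, 40, 174) -> Output: (2, 288, 174)

Answer: (2, 288, 174)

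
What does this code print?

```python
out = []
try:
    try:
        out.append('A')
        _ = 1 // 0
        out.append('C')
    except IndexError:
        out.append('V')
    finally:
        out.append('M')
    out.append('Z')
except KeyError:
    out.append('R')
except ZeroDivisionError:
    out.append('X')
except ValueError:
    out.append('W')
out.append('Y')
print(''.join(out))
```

Execution trace: 'A' (inner try body) → 'M' (inner finally) → 'X' (except ZeroDivisionError) → 'Y' (after the try/except). Output: AMXY

Answer: AMXY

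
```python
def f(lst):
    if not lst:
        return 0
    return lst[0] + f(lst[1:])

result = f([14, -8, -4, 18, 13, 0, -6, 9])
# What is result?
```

14 + (-8) + (-4) + 18 + 13 + 0 + (-6) + 9 + 0 = 36

Answer: 36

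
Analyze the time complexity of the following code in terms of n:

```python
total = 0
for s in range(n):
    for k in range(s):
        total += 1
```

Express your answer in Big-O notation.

Each loop level contributes: n × n. Multiplying the contributions gives O(n^2).

Answer: O(n^2)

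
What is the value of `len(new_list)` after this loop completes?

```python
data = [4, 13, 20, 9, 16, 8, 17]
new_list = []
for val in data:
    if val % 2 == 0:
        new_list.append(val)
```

Count even numbers in [4, 13, 20, 9, 16, 8, 17]
`new_list` takes the values: [] → [4] → [4, 20] → [4, 20, 16] → [4, 20, 16, 8]
So `len(new_list)` = 4

Answer: 4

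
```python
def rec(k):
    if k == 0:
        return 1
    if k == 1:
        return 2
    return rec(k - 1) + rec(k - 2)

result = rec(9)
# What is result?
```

Build up from base cases: rec(0)=1, rec(1)=2, rec(2)=3, rec(3)=5, rec(4)=8, rec(5)=13, rec(6)=21, ..., rec(9)=89

Answer: 89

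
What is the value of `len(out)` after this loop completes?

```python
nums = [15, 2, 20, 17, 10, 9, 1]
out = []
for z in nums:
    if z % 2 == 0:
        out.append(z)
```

Count even numbers in [15, 2, 20, 17, 10, 9, 1]
`out` takes the values: [] → [2] → [2, 20] → [2, 20, 10]
So `len(out)` = 3

Answer: 3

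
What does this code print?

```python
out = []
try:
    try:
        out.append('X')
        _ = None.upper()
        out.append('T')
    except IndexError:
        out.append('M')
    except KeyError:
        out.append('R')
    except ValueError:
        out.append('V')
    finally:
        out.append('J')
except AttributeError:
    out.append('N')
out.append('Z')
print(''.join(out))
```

Execution trace: 'X' (try body) → 'J' (finally) → 'N' (outer except AttributeError) → 'Z' (after the try/except). Output: XJNZ

Answer: XJNZ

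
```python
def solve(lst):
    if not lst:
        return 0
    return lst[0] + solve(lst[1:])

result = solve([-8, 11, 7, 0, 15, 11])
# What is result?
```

(-8) + 11 + 7 + 0 + 15 + 11 + 0 = 36

Answer: 36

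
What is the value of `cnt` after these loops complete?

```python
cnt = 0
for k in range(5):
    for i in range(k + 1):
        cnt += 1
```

Triangle: 1 + 2 + ... + 5
`cnt` takes the values: 0 → 1 → 2 → 3 → 4 → 5 → 6 → 7 → 8 → 9 → 10 → 11 → 12 → 13 → 14 → 15

Answer: 15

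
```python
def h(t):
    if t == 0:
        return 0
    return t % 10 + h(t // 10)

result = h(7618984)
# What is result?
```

Sum of digits of 7618984: 4 + 8 + 9 + 8 + 1 + 6 + 7 = 43

Answer: 43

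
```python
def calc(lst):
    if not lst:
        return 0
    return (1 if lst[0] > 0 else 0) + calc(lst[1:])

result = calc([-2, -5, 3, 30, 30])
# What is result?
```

Count of positive elements in [-2, -5, 3, 30, 30] = 3

Answer: 3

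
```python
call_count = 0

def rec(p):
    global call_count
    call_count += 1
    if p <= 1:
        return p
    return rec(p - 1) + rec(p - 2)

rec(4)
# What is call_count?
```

Calls(p) = 1 + Calls(p-1) + Calls(p-2); Calls(0)=Calls(1)=1. For p=4 this gives 9.

Answer: 9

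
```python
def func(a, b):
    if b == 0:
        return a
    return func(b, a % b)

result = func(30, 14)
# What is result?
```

func(30, 14) -> func(14, 2) -> func(2, 0) -> 2

Answer: 2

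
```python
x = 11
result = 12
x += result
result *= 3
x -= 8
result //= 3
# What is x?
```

Trace:
`x = 11` → x = 11
`result = 12` → result = 12
`x += result` → x = 23
`result *= 3` → result = 36
`x -= 8` → x = 15
`result //= 3` → result = 12
So x = 15

Answer: 15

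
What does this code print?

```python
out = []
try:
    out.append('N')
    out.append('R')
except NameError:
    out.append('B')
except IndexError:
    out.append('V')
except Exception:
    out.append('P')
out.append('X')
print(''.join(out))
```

Execution trace: 'N' (try body) → 'R' (try body, no exception) → 'X' (after the try/except). Output: NRX

Answer: NRX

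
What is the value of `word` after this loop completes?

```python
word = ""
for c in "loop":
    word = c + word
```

Reverse 'loop'
`word` takes the values: "" → "l" → "ol" → "ool" → "pool"

Answer: "pool"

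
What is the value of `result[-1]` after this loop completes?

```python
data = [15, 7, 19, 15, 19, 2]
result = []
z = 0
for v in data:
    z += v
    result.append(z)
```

Cumulative sum ends at 77
`result` takes the values: [] → [15] → [15, 22] → [15, 22, 41] → [15, 22, 41, 56] → [15, 22, 41, 56, 75] → [15, 22, 41, 56, 75, 77]
So `result[-1]` = 77

Answer: 77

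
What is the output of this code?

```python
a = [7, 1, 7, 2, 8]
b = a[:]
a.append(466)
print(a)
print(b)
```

Key concept: slice [:] creates copy.
Step by step:
`a = [7, 1, 7, 2, 8]` → a = [7, 1, 7, 2, 8]
`b = a[:]` → b = [7, 1, 7, 2, 8]
`a.append(466)` → a = [7, 1, 7, 2, 8, 466]
`print(a)` → prints [7, 1, 7, 2, 8, 466]
`print(b)` → prints [7, 1, 7, 2, 8]

Answer:
[7, 1, 7, 2, 8, 466]
[7, 1, 7, 2, 8]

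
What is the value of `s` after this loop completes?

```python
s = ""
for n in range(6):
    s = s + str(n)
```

Concatenate digits 0 to 5
`s` takes the values: "" → "0" → "01" → "012" → "0123" → "01234" → "012345"

Answer: "012345"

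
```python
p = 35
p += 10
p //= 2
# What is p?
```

Trace:
`p = 35` → p = 35
`p += 10` → p = 45
`p //= 2` → p = 22
So p = 22

Answer: 22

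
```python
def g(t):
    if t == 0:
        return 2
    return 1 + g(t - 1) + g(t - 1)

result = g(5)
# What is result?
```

g(t) = 1 + 2·g(t-1), g(0)=2. Closed form: (2+1)·2^5 - 1 = 95.

Answer: 95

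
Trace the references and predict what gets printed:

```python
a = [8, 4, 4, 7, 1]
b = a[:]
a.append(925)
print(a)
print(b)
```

Key concept: slice [:] creates copy.
Step by step:
`a = [8, 4, 4, 7, 1]` → a = [8, 4, 4, 7, 1]
`b = a[:]` → b = [8, 4, 4, 7, 1]
`a.append(925)` → a = [8, 4, 4, 7, 1, 925]
`print(a)` → prints [8, 4, 4, 7, 1, 925]
`print(b)` → prints [8, 4, 4, 7, 1]

Answer:
[8, 4, 4, 7, 1, 925]
[8, 4, 4, 7, 1]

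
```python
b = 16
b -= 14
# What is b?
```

Trace:
`b = 16` → b = 16
`b -= 14` → b = 2
So b = 2

Answer: 2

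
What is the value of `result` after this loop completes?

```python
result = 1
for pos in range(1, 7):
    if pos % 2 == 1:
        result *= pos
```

Product of odd numbers 1 to 6
`result` takes the values: 1 → 3 → 15

Answer: 15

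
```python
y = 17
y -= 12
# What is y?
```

Trace:
`y = 17` → y = 17
`y -= 12` → y = 5
So y = 5

Answer: 5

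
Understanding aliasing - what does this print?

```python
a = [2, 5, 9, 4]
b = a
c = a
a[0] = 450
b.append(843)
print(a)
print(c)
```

Key concept: multiple aliases.
Step by step:
`a = [2, 5, 9, 4]` → a = [2, 5, 9, 4]
`b = a` → b = [2, 5, 9, 4] (same object as a)
`c = a` → c = [2, 5, 9, 4] (same object as a, b)
`a[0] = 450` → a = [450, 5, 9, 4] (same object as b, c); b = [450, 5, 9, 4] (same object as a, c); c = [450, 5, 9, 4] (same object as a, b)
`b.append(843)` → a = [450, 5, 9, 4, 843] (same object as b, c); b = [450, 5, 9, 4, 843] (same object as a, c); c = [450, 5, 9, 4, 843] (same object as a, b)
`print(a)` → prints [450, 5, 9, 4, 843]
`print(c)` → prints [450, 5, 9, 4, 843]

Answer:
[450, 5, 9, 4, 843]
[450, 5, 9, 4, 843]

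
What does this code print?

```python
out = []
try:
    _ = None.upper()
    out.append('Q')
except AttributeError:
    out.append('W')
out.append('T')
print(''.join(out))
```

Execution trace: 'W' (except AttributeError) → 'T' (after the try/except). Output: WT

Answer: WT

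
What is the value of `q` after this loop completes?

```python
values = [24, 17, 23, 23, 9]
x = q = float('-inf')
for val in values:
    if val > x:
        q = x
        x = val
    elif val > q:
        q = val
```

Second largest (with repeats) in [24, 17, 23, 23, 9]
`q` takes the values: -inf → 17 → 23

Answer: 23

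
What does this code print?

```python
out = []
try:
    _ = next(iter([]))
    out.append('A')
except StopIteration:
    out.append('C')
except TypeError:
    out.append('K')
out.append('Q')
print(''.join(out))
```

Execution trace: 'C' (except StopIteration) → 'Q' (after the try/except). Output: CQ

Answer: CQ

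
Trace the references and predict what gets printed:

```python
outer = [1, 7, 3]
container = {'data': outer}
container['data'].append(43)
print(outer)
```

Key concept: dict holds reference to list.
Step by step:
`outer = [1, 7, 3]` → outer = [1, 7, 3]
`container = {'data': outer}` → container = {'data': [1, 7, 3]}
`container['data'].append(43)` → outer = [1, 7, 3, 43]; container = {'data': [1, 7, 3, 43]}
`print(outer)` → prints [1, 7, 3, 43]

Answer: [1, 7, 3, 43]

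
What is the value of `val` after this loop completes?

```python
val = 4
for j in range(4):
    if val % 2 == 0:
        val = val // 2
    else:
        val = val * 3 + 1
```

Collatz-style transformation from 4
`val` takes the values: 4 → 2 → 1 → 4 → 2

Answer: 2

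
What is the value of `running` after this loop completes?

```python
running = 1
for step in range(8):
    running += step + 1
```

Start at 1, add 1 to 8 = 37
`running` takes the values: 1 → 2 → 4 → 7 → 11 → 16 → 22 → 29 → 37

Answer: 37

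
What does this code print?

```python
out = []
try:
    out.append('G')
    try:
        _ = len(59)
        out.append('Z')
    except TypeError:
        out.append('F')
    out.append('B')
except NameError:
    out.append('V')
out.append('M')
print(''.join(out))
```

Execution trace: 'G' (try body) → 'F' (inner except TypeError) → 'B' (try body, no exception) → 'M' (after the try/except). Output: GFBM

Answer: GFBM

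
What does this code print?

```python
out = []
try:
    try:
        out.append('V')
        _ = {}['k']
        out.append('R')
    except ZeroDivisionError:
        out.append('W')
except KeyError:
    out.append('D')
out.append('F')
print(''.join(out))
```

Execution trace: 'V' (inner try body) → 'D' (outer except KeyError) → 'F' (after the try/except). Output: VDF

Answer: VDF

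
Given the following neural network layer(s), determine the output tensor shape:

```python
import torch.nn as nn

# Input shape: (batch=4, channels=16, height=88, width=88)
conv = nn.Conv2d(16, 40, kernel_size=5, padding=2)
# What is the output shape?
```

Input: (4, 16, 88, 88) -> Output: (4, 40, 88, 88)

Answer: (4, 40, 88, 88)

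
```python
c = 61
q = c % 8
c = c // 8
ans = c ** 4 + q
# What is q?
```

Trace:
`c = 61` → c = 61
`q = c % 8` → q = 5
`c = c // 8` → c = 7
`ans = c ** 4 + q` → ans = 2406
So q = 5

Answer: 5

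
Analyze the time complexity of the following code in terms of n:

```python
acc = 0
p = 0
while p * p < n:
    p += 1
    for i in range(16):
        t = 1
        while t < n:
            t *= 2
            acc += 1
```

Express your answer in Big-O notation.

Each loop level contributes: √n × 1 × log n. Multiplying the contributions gives O(√n log n).

Answer: O(√n log n)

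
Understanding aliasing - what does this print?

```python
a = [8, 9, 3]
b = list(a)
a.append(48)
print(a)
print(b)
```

Key concept: list() constructor creates copy.
Step by step:
`a = [8, 9, 3]` → a = [8, 9, 3]
`b = list(a)` → b = [8, 9, 3]
`a.append(48)` → a = [8, 9, 3, 48]
`print(a)` → prints [8, 9, 3, 48]
`print(b)` → prints [8, 9, 3]

Answer:
[8, 9, 3, 48]
[8, 9, 3]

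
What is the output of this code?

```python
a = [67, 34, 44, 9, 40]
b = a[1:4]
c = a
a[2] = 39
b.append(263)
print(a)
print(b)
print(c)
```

Key concept: slice vs alias.
Step by step:
`a = [67, 34, 44, 9, 40]` → a = [67, 34, 44, 9, 40]
`b = a[1:4]` → b = [34, 44, 9]
`c = a` → c = [67, 34, 44, 9, 40] (same object as a)
`a[2] = 39` → a = [67, 34, 39, 9, 40] (same object as c); c = [67, 34, 39, 9, 40] (same object as a)
`b.append(263)` → b = [34, 44, 9, 263]
`print(a)` → prints [67, 34, 39, 9, 40]
`print(b)` → prints [34, 44, 9, 263]
`print(c)` → prints [67, 34, 39, 9, 40]

Answer:
[67, 34, 39, 9, 40]
[34, 44, 9, 263]
[67, 34, 39, 9, 40]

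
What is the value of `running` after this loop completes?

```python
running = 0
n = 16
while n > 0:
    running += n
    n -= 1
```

Sum 16 down to 1
`running` takes the values: 0 → 16 → 31 → 45 → 58 → 70 → 81 → 91 → 100 → 108 → 115 → 121 → 126 → 130 → 133 → 135 → 136

Answer: 136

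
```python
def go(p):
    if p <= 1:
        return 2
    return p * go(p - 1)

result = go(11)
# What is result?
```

go(11) = 11 * 10 * 9 * 8 * 7 * 6 * 5 * 4 * 3 * 2 * 2 = 79833600

Answer: 79833600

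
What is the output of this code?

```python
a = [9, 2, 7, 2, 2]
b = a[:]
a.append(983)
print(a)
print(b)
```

Key concept: slice [:] creates copy.
Step by step:
`a = [9, 2, 7, 2, 2]` → a = [9, 2, 7, 2, 2]
`b = a[:]` → b = [9, 2, 7, 2, 2]
`a.append(983)` → a = [9, 2, 7, 2, 2, 983]
`print(a)` → prints [9, 2, 7, 2, 2, 983]
`print(b)` → prints [9, 2, 7, 2, 2]

Answer:
[9, 2, 7, 2, 2, 983]
[9, 2, 7, 2, 2]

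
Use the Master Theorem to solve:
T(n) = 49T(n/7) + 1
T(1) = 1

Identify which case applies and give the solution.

a=49, b=7, f(n)=1. log_7(49) = 2. Since c=0 < 2, Case 1 applies: T(n) = Θ(n^log_b(a)) = O(n^2).

Answer: O(n^2) - Case 1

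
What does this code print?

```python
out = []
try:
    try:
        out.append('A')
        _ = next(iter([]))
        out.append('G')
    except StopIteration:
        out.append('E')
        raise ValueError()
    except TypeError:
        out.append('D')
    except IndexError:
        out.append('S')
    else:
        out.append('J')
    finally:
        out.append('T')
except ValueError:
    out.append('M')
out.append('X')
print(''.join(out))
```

Execution trace: 'A' (try body) → 'E' (except StopIteration) → 'T' (finally) → 'M' (outer except ValueError) → 'X' (after the try/except). Output: AETMX

Answer: AETMX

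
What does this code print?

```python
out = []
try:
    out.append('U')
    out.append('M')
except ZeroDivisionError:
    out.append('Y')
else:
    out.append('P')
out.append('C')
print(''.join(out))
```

Execution trace: 'U' (try body) → 'M' (try body, no exception) → 'P' (else) → 'C' (after the try/except). Output: UMPC

Answer: UMPC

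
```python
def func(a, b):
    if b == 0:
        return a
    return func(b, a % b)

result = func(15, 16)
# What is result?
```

func(15, 16) -> func(16, 15) -> func(15, 1) -> func(1, 0) -> 1

Answer: 1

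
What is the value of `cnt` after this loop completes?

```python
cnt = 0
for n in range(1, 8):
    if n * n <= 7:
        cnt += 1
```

Count numbers where n² ≤ 7
`cnt` takes the values: 0 → 1 → 2

Answer: 2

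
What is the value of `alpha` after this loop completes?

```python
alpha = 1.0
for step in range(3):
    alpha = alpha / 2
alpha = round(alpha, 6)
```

Halving LR 3 times: 1 / 2^3
`alpha` takes the values: 1.0 → 0.5 → 0.25 → 0.125

Answer: 0.125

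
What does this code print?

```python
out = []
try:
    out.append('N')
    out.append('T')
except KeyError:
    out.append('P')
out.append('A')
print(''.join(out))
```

Execution trace: 'N' (try body) → 'T' (try body, no exception) → 'A' (after the try/except). Output: NTA

Answer: NTA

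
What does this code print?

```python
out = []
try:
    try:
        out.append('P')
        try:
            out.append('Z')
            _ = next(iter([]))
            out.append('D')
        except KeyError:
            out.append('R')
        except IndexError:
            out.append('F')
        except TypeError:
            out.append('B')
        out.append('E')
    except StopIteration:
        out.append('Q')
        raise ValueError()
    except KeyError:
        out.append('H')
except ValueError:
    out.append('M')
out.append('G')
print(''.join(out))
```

Execution trace: 'P' (try body) → 'Z' (inner try body) → 'Q' (except StopIteration) → 'M' (outer except ValueError) → 'G' (after the try/except). Output: PZQMG

Answer: PZQMG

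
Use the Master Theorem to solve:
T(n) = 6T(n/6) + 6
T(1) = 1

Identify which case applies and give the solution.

a=6, b=6, f(n)=6. log_6(6) = 1. Since c=0 < 1, Case 1 applies: T(n) = Θ(n^log_b(a)) = O(n).

Answer: O(n) - Case 1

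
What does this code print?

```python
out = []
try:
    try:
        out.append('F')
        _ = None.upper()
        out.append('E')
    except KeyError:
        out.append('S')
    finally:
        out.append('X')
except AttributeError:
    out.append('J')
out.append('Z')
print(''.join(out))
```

Execution trace: 'F' (inner try body) → 'X' (inner finally) → 'J' (outer except AttributeError) → 'Z' (after the try/except). Output: FXJZ

Answer: FXJZ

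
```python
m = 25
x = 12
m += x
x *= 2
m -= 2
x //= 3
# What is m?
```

Trace:
`m = 25` → m = 25
`x = 12` → x = 12
`m += x` → m = 37
`x *= 2` → x = 24
`m -= 2` → m = 35
`x //= 3` → x = 8
So m = 35

Answer: 35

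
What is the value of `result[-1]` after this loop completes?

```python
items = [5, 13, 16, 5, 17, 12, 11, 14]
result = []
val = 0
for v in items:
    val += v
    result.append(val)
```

Cumulative sum ends at 93
`result` takes the values: [] → [5] → [5, 18] → [5, 18, 34] → [5, 18, 34, 39] → [5, 18, 34, 39, 56] → [5, 18, 34, 39, 56, 68] → [5, 18, 34, 39, 56, 68, 79] → [5, 18, 34, 39, 56, 68, 79, 93]
So `result[-1]` = 93

Answer: 93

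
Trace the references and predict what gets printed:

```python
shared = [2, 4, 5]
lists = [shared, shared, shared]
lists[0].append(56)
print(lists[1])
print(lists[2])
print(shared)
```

Key concept: list of same reference.
Step by step:
`shared = [2, 4, 5]` → shared = [2, 4, 5]
`lists = [shared, shared, shared]` → lists = [[2, 4, 5], [2, 4, 5], [2, 4, 5]]
`lists[0].append(56)` → shared = [2, 4, 5, 56]; lists = [[2, 4, 5, 56], [2, 4, 5, 56], [2, 4, 5, 56]]
`print(lists[1])` → prints [2, 4, 5, 56]
`print(lists[2])` → prints [2, 4, 5, 56]
`print(shared)` → prints [2, 4, 5, 56]

Answer:
[2, 4, 5, 56]
[2, 4, 5, 56]
[2, 4, 5, 56]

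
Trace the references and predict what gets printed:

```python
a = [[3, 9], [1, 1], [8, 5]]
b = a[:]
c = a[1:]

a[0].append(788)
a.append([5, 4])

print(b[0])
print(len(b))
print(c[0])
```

Key concept: slice with nested mutation.
Step by step:
`a = [[3, 9], [1, 1], [8, 5]]` → a = [[3, 9], [1, 1], [8, 5]]
`b = a[:]` → b = [[3, 9], [1, 1], [8, 5]]
`c = a[1:]` → c = [[1, 1], [8, 5]]
`a[0].append(788)` → a = [[3, 9, 788], [1, 1], [8, 5]]; b = [[3, 9, 788], [1, 1], [8, 5]]
`a.append([5, 4])` → a = [[3, 9, 788], [1, 1], [8, 5], [5, 4]]
`print(b[0])` → prints [3, 9, 788]
`print(len(b))` → prints 3
`print(c[0])` → prints [1, 1]

Answer:
[3, 9, 788]
3
[1, 1]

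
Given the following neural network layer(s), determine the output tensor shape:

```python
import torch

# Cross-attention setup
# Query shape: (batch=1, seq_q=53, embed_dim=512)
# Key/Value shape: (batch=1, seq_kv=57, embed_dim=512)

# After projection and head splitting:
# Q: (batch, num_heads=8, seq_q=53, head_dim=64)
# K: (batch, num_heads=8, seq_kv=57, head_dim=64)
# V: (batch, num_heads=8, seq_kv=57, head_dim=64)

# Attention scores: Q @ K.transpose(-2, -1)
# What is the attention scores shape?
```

Input: (1, 53, 512) -> Output: (1, 8, 53, 57)

Answer: (1, 8, 53, 57)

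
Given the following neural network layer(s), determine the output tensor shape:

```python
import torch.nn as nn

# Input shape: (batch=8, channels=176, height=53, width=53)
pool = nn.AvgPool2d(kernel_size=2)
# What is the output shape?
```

Input: (8, 176, 53, 53) -> Output: (8, 176, 26, 26)

Answer: (8, 176, 26, 26)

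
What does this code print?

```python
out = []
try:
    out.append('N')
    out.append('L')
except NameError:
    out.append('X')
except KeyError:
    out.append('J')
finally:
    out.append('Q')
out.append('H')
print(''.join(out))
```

Execution trace: 'N' (try body) → 'L' (try body, no exception) → 'Q' (finally) → 'H' (after the try/except). Output: NLQH

Answer: NLQH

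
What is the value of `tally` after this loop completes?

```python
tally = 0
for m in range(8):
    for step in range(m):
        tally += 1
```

Triangle number: 0+1+2+...+7
`tally` takes the values: 0 → 1 → 2 → 3 → 4 → 5 → 6 → 7 → 8 → 9 → 10 → 11 → 12 → 13 → 14 → 15 → 16 → 17 → 18 → 19 → 20 → 21 → 22 → 23 → 24 → 25 → 26 → 27 → 28

Answer: 28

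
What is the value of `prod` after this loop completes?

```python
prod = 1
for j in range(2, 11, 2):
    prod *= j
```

Product of even numbers 2 to 10
`prod` takes the values: 1 → 2 → 8 → 48 → 384 → 3840

Answer: 3840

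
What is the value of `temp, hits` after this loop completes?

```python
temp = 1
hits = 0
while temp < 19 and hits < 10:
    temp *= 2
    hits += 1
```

Double until >= 19 or 10 iterations
`temp, hits` takes the values: (1, 0) → (2, 0) → (2, 1) → (4, 1) → (4, 2) → (8, 2) → (8, 3) → (16, 3) → (16, 4) → (32, 4) → (32, 5)

Answer: 32, 5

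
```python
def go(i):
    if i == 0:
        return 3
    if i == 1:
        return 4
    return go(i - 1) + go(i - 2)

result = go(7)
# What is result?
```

Build up from base cases: go(0)=3, go(1)=4, go(2)=7, go(3)=11, go(4)=18, go(5)=29, go(6)=47, ..., go(7)=76

Answer: 76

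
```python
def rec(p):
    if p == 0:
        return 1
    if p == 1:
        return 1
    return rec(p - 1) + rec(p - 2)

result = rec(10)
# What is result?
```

Build up from base cases: rec(0)=1, rec(1)=1, rec(2)=2, rec(3)=3, rec(4)=5, rec(5)=8, rec(6)=13, ..., rec(10)=89

Answer: 89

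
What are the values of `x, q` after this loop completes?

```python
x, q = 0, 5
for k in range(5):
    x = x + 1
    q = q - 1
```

x goes 0→5, q goes 5→0
`x, q` takes the values: (0, 5) → (1, 5) → (1, 4) → (2, 4) → (2, 3) → (3, 3) → (3, 2) → (4, 2) → (4, 1) → (5, 1) → (5, 0)

Answer: 5, 0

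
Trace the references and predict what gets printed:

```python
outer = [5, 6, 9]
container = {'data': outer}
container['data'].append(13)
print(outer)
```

Key concept: dict holds reference to list.
Step by step:
`outer = [5, 6, 9]` → outer = [5, 6, 9]
`container = {'data': outer}` → container = {'data': [5, 6, 9]}
`container['data'].append(13)` → outer = [5, 6, 9, 13]; container = {'data': [5, 6, 9, 13]}
`print(outer)` → prints [5, 6, 9, 13]

Answer: [5, 6, 9, 13]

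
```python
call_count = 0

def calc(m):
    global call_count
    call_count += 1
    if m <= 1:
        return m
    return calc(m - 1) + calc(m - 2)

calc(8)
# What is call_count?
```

Calls(m) = 1 + Calls(m-1) + Calls(m-2); Calls(0)=Calls(1)=1. For m=8 this gives 67.

Answer: 67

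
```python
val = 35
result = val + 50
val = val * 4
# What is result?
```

Trace:
`val = 35` → val = 35
`result = val + 50` → result = 85
`val = val * 4` → val = 140
So result = 85

Answer: 85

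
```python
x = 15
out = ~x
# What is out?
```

Trace:
`x = 15` → x = 15
`out = ~x` → out = -16
So out = -16

Answer: -16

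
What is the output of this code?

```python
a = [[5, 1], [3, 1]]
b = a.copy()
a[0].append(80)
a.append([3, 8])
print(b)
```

Key concept: shallow copy with nested lists.
Step by step:
`a = [[5, 1], [3, 1]]` → a = [[5, 1], [3, 1]]
`b = a.copy()` → b = [[5, 1], [3, 1]]
`a[0].append(80)` → a = [[5, 1, 80], [3, 1]]; b = [[5, 1, 80], [3, 1]]
`a.append([3, 8])` → a = [[5, 1, 80], [3, 1], [3, 8]]
`print(b)` → prints [[5, 1, 80], [3, 1]]

Answer: [[5, 1, 80], [3, 1]]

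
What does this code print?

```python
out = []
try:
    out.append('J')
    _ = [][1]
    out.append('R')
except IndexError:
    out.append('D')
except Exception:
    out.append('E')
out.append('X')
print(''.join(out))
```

Execution trace: 'J' (try body) → 'D' (except IndexError) → 'X' (after the try/except). Output: JDX

Answer: JDX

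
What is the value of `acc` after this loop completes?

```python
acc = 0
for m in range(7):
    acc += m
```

Sum of 0 to 6 = 21
`acc` takes the values: 0 → 1 → 3 → 6 → 10 → 15 → 21

Answer: 21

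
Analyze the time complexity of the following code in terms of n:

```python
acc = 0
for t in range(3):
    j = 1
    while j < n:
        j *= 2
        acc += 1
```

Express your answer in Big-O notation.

Each loop level contributes: 1 × log n. Multiplying the contributions gives O(log n).

Answer: O(log n)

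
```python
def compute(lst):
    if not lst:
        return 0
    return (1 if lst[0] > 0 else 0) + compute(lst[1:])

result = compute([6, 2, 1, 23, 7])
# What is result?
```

Count of positive elements in [6, 2, 1, 23, 7] = 5

Answer: 5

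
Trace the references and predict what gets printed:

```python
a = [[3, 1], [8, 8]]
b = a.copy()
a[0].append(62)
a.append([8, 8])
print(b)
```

Key concept: shallow copy with nested lists.
Step by step:
`a = [[3, 1], [8, 8]]` → a = [[3, 1], [8, 8]]
`b = a.copy()` → b = [[3, 1], [8, 8]]
`a[0].append(62)` → a = [[3, 1, 62], [8, 8]]; b = [[3, 1, 62], [8, 8]]
`a.append([8, 8])` → a = [[3, 1, 62], [8, 8], [8, 8]]
`print(b)` → prints [[3, 1, 62], [8, 8]]

Answer: [[3, 1, 62], [8, 8]]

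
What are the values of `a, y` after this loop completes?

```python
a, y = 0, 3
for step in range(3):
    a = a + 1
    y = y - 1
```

a goes 0→3, y goes 3→0
`a, y` takes the values: (0, 3) → (1, 3) → (1, 2) → (2, 2) → (2, 1) → (3, 1) → (3, 0)

Answer: 3, 0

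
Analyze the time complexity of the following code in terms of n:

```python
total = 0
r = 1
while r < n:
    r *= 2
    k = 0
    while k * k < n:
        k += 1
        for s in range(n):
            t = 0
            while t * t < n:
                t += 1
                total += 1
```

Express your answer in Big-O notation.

Each loop level contributes: log n × √n × n × √n. Multiplying the contributions gives O(n^2 log n).

Answer: O(n^2 log n)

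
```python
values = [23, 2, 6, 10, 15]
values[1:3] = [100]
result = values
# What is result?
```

Trace:
`values = [23, 2, 6, 10, 15]` → values = [23, 2, 6, 10, 15]
`values[1:3] = [100]` → values = [23, 100, 10, 15]
`result = values` → result = [23, 100, 10, 15]
So result = [23, 100, 10, 15]

Answer: [23, 100, 10, 15]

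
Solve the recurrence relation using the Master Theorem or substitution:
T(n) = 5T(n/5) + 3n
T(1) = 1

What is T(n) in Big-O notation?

By Master Theorem: a=5, b=5, f(n)=3n. Since log_5(5) = 1 and f(n) = Θ(n^1), Case 2 applies. T(n) = O(n log n).

Answer: O(n log n)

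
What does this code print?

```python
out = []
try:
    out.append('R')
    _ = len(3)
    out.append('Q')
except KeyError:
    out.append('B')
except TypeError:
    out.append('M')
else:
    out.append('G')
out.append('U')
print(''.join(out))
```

Execution trace: 'R' (try body) → 'M' (except TypeError) → 'U' (after the try/except). Output: RMU

Answer: RMU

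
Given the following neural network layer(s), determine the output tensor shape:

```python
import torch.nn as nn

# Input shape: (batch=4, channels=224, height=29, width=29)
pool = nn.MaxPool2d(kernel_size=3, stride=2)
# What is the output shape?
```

Input: (4, 224, 29, 29) -> Output: (4, 224, 14, 14)

Answer: (4, 224, 14, 14)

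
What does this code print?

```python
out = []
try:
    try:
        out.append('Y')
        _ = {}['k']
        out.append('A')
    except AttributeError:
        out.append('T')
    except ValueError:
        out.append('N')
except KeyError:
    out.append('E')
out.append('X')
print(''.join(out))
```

Execution trace: 'Y' (try body) → 'E' (outer except KeyError) → 'X' (after the try/except). Output: YEX

Answer: YEX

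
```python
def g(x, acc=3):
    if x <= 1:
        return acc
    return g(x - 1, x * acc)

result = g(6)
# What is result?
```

Accumulator trace (n, acc): (6, 3) -> (5, 18) -> (4, 90) -> (3, 360) -> (2, 1080) -> (1, 2160) -> return 2160

Answer: 2160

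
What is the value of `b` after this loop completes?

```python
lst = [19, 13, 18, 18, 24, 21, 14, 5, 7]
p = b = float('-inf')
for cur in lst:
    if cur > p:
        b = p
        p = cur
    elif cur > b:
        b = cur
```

Second largest (with repeats) in [19, 13, 18, 18, 24, 21, 14, 5, 7]
`b` takes the values: -inf → 13 → 18 → 19 → 21

Answer: 21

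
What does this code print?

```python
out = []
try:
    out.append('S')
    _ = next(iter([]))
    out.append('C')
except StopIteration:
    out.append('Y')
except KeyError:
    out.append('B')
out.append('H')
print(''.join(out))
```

Execution trace: 'S' (try body) → 'Y' (except StopIteration) → 'H' (after the try/except). Output: SYH

Answer: SYH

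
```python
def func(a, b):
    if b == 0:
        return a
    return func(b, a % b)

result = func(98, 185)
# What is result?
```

func(98, 185) -> func(185, 98) -> func(98, 87) -> func(87, 11) -> func(11, 10) -> func(10, 1) -> func(1, 0) -> 1

Answer: 1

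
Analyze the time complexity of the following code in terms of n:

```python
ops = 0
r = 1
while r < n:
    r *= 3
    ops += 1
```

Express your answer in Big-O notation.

Each loop level contributes: log n. Multiplying the contributions gives O(log n).

Answer: O(log n)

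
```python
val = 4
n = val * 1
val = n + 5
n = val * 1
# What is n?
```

Trace:
`val = 4` → val = 4
`n = val * 1` → n = 4
`val = n + 5` → val = 9
`n = val * 1` → n = 9
So n = 9

Answer: 9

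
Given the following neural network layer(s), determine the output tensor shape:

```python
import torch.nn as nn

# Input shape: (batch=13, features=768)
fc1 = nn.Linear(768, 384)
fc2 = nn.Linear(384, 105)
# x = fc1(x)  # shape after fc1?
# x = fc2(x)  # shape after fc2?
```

Input: (13, 768) -> after fc1: (13, 384) -> Output: (13, 105)

Answer: (13, 105)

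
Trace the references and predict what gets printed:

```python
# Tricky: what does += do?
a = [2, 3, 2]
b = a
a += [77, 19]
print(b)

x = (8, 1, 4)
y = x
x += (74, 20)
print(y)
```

Key concept: += behavior differs for mutable vs immutable.
Step by step:
`a = [2, 3, 2]` → a = [2, 3, 2]
`b = a` → b = [2, 3, 2] (same object as a)
`a += [77, 19]` → a = [2, 3, 2, 77, 19] (same object as b); b = [2, 3, 2, 77, 19] (same object as a)
`print(b)` → prints [2, 3, 2, 77, 19]
`x = (8, 1, 4)` → x = (8, 1, 4)
`y = x` → y = (8, 1, 4)
`x += (74, 20)` → x = (8, 1, 4, 74, 20)
`print(y)` → prints (8, 1, 4)

Answer:
[2, 3, 2, 77, 19]
(8, 1, 4)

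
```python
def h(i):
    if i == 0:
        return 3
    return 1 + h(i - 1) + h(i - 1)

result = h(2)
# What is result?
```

h(i) = 1 + 2·h(i-1), h(0)=3. Closed form: (3+1)·2^2 - 1 = 15.

Answer: 15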